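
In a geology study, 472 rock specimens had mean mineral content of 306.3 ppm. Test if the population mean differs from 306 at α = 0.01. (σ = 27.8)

z = (x̄ - μ₀)/(σ/√n) = (306.3 - 306)/(27.8/√472) = 0.234. Critical value: ±2.576. Since |0.234| ≤ 2.576, Fail to reject H₀.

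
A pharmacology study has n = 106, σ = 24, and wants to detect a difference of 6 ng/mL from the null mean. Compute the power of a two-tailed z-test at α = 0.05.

SE = σ/√n = 24/√106 = 2.331. Non-centrality λ = d/SE = 6/2.331 = 2.574. Power ≈ Φ(λ - z_{α/2}) = Φ(2.574 - 1.96) = Φ(0.614) = 0.73.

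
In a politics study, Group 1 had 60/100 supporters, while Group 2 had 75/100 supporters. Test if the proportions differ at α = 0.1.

p̂₁ = 0.6, p̂₂ = 0.75, pooled p̂ = 0.675. z = -2.265. Critical: ±1.645. Reject H₀.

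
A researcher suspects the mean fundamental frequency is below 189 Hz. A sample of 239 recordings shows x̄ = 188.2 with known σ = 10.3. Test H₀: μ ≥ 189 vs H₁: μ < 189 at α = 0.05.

z = -1.201. Critical value: -1.645. Fail to reject H₀.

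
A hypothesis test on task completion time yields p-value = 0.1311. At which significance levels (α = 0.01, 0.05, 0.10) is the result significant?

p = 0.1311. Not significant at any of the given levels.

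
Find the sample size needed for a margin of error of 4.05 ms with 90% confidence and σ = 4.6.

n = (z*σ/E)² = (1.645×4.6/4.05)² = 3.5 → n = 4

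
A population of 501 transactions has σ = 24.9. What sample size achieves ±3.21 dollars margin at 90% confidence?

Without FPC: n₀ = (1.645×24.9/3.21)² = 162.825. With FPC: n = n₀N/(n₀+N-1) = 123.1 → n = 124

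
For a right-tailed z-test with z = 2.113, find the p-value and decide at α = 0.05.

p = P(Z > 2.113) = 1 - Φ(2.113) ≈ 0.0173. Since p < 0.05, reject H₀ (significant) at α = 0.05.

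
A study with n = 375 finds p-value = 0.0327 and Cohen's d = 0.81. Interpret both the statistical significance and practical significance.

Statistically significant (p = 0.0327 < 0.05). Cohen's d = 0.81 indicates a large effect size. Both statistical and practical significance should be considered.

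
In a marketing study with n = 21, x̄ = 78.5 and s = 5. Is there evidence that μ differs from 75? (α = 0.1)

t = (x̄ - μ₀)/(s/√n) = (78.5 - 75)/(5/√21) = 3.208. df = 20, critical t = ±1.725. Reject H₀.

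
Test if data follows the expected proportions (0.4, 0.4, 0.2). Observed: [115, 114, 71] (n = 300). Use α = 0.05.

Expected: [120.0, 120.0, 60.0]. χ² = 2.525. df = 2, critical = 5.991. Fail to reject H₀.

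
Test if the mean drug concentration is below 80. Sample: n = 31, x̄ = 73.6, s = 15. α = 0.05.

t = (73.6 - 80)/(15/√31) = -2.376, df = 30. Critical t = -1.697. Reject H₀.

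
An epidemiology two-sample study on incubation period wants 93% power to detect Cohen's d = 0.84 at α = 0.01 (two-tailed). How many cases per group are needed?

z_{α/2} = 2.576, z_β = Φ⁻¹(0.93) = 1.476. For large effect (d = 0.84): n per group = 2(z_{α/2} + z_β)²/d² = 2(2.576 + 1.476)²/0.84² = 46.5 → 47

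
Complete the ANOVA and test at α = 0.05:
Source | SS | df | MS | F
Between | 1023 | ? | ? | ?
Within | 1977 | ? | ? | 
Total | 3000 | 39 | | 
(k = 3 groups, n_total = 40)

df_between = 2, df_within = 37. MS_between = 511.5, MS_within = 53.43. F = 9.573, F_crit ≈ 3.252. Reject H₀.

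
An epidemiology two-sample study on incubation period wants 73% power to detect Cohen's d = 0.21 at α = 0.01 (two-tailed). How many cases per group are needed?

z_{α/2} = 2.576, z_β = Φ⁻¹(0.73) = 0.613. For small effect (d = 0.21): n per group = 2(z_{α/2} + z_β)²/d² = 2(2.576 + 0.613)²/0.21² = 461.2 → 462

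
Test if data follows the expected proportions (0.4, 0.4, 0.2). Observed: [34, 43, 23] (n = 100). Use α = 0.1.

Expected: [40.0, 40.0, 20.0]. χ² = 1.575. df = 2, critical = 4.605. Fail to reject H₀.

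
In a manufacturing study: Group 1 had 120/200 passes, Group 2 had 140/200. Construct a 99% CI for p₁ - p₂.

p̂₁ = 0.6, p̂₂ = 0.7. Difference = -0.1. CI = (-0.222, 0.022)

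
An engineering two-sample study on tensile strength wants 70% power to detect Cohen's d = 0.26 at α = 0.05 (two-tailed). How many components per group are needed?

z_{α/2} = 1.96, z_β = Φ⁻¹(0.7) = 0.524. For small effect (d = 0.26): n per group = 2(z_{α/2} + z_β)²/d² = 2(1.96 + 0.524)²/0.26² = 182.6 → 183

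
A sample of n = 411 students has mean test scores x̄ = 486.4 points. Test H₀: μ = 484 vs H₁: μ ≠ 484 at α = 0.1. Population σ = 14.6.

z = (x̄ - μ₀)/(σ/√n) = (486.4 - 484)/(14.6/√411) = 3.333. Critical value: ±1.645. Since |3.333| > 1.645, Reject H₀.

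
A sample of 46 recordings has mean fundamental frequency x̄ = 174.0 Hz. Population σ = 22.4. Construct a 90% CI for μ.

CI = x̄ ± z*(σ/√n) = 174.0 ± 1.645(22.4/√46) = 174.0 ± 5.43 = (168.57, 179.43)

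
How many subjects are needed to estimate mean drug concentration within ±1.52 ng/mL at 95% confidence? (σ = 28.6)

n = (z*σ/E)² = (1.96×28.6/1.52)² = 1360.1 → n = 1361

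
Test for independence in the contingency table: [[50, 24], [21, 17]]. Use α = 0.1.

χ² = 1.638. df = 1, critical = 2.706. Fail to reject H₀. No evidence of dependence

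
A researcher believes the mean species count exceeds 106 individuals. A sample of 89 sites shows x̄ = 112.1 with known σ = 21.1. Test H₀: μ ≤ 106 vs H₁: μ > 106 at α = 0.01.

z = 2.727. Critical value: 2.33. Reject H₀.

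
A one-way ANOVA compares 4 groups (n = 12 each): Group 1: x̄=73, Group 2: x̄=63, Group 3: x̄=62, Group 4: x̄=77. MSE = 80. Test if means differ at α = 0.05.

Grand mean = 68.75. SS_between = 1977.0, MS_between = 659.0. F = 8.238, F_crit ≈ 2.816. Reject H₀.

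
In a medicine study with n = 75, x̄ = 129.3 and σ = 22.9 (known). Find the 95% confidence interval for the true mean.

CI = x̄ ± z*(σ/√n) = 129.3 ± 1.96(22.9/√75) = 129.3 ± 5.18 = (124.12, 134.48)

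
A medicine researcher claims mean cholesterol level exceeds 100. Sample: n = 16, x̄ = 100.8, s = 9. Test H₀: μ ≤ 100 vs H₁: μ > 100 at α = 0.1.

t = (100.8 - 100)/(9/√16) = 0.356, df = 15. Critical t = 1.341. Fail to reject H₀.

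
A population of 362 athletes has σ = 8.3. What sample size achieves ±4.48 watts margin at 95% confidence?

Without FPC: n₀ = (1.96×8.3/4.48)² = 13.186. With FPC: n = n₀N/(n₀+N-1) = 12.8 → n = 13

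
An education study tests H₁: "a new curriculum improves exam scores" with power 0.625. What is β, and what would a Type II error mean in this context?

β = 1 - power = 1 - 0.625 = 0.375. A Type II error is failing to reject H₀ when H₀ is false (false negative) — here, failing to conclude that a new curriculum improves exam scores when in fact it is true. Consequence: keeping the old curriculum when the new one would have helped students.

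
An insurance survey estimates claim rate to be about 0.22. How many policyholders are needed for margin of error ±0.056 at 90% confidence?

n = z²p(1-p)/E² = 1.645²×0.22×0.78/0.056² = 148.1 → n = 149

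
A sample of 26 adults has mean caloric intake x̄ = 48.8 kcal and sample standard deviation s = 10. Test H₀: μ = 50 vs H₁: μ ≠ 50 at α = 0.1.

t = (x̄ - μ₀)/(s/√n) = (48.8 - 50)/(10/√26) = -0.612. df = 25, critical t = ±1.708. Fail to reject H₀.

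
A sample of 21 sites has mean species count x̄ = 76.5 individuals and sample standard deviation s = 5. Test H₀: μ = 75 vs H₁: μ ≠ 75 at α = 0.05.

t = (x̄ - μ₀)/(s/√n) = (76.5 - 75)/(5/√21) = 1.375. df = 20, critical t = ±2.086. Fail to reject H₀.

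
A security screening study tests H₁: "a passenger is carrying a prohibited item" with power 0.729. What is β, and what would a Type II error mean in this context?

β = 1 - power = 1 - 0.729 = 0.271. A Type II error is failing to reject H₀ when H₀ is false (false negative) — here, failing to conclude that a passenger is carrying a prohibited item when in fact it is true. Consequence: letting a prohibited item through — security breach.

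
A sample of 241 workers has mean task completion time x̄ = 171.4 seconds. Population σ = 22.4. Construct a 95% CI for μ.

CI = x̄ ± z*(σ/√n) = 171.4 ± 1.96(22.4/√241) = 171.4 ± 2.83 = (168.57, 174.23)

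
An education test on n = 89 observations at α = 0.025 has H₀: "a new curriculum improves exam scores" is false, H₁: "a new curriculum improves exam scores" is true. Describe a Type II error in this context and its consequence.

Type II error: failing to reject H₀ when it is false — concluding that a new curriculum improves exam scores is not supported when in fact it is. Consequence: keeping the old curriculum when the new one would have helped students.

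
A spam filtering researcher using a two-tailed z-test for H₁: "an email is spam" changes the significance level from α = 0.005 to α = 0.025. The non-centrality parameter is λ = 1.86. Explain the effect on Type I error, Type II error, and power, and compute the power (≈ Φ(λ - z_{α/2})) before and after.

Increasing α from 0.005 to 0.025:
• Type I error rate increases (α is the Type I rate by definition).
• Critical value moves from z_{α/2} = 2.807 to 2.241, so power = Φ(λ - z_{α/2}) goes from Φ(1.86 - 2.807) = 0.172 to Φ(1.86 - 2.241) = 0.352.
• Type II error rate β = 1 - power therefore decreases (0.828 → 0.648).
Appropriate when false negatives are costly — here, a spam email lands in the inbox.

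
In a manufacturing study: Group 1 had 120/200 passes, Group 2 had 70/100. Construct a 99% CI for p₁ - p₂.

p̂₁ = 0.6, p̂₂ = 0.7. Difference = -0.1. CI = (-0.248, 0.048)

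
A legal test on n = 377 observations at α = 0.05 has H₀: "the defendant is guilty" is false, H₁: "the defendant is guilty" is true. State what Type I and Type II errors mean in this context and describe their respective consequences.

Type I (false positive): concluding that the defendant is guilty when it is not — convicting an innocent person. Type II (false negative): failing to conclude that the defendant is guilty when it is — acquitting a guilty person. Which is costlier depends on domain priorities and is a judgement call rather than a statistical fact.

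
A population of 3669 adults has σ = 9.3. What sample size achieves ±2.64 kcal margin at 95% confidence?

Without FPC: n₀ = (1.96×9.3/2.64)² = 47.673. With FPC: n = n₀N/(n₀+N-1) = 47.1 → n = 48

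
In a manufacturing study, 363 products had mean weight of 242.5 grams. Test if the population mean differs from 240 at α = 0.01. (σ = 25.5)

z = (x̄ - μ₀)/(σ/√n) = (242.5 - 240)/(25.5/√363) = 1.868. Critical value: ±2.576. Since |1.868| ≤ 2.576, Fail to reject H₀.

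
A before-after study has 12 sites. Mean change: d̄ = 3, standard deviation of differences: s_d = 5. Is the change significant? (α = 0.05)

t = d̄/(s_d/√n) = 3/(5/√12) = 2.078. df = 11, critical t = ±2.201. Fail to reject H₀.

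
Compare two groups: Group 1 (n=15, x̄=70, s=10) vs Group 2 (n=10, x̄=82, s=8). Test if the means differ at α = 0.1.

Pooled sp = 9.27. t = -3.171, df = 23. Critical t = ±1.714. Reject H₀.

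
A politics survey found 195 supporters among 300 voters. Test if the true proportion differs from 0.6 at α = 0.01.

p̂ = 0.65, p₀ = 0.6. z = (p̂ - p₀)/√(p₀(1-p₀)/n) = 1.768. Critical: ±2.576. Fail to reject H₀.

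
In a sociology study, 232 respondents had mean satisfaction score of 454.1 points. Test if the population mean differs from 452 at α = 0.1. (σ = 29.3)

z = (x̄ - μ₀)/(σ/√n) = (454.1 - 452)/(29.3/√232) = 1.092. Critical value: ±1.645. Since |1.092| ≤ 1.645, Fail to reject H₀.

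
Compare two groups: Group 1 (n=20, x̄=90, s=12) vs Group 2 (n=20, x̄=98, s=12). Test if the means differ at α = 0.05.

Pooled sp = 12.0. t = -2.108, df = 38. Critical t = ±2.024. Reject H₀.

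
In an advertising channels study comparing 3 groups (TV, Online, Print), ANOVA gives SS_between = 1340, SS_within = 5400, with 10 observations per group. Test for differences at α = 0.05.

df_between = 2, df_within = 27. F = MS_between/MS_within = 670.0/200.0 = 3.35. F_crit ≈ 3.354. Fail to reject H₀.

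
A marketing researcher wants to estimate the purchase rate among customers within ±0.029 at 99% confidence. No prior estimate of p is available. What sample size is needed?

Conservative approach: use p = 0.5 (maximizes p(1-p) = 0.25). n = z²(0.25)/E² = 2.576²×0.25/0.029² = 1972.6 → n = 1973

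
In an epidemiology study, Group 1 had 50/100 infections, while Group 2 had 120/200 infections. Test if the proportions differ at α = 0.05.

p̂₁ = 0.5, p̂₂ = 0.6, pooled p̂ = 0.567. z = -1.648. Critical: ±1.96. Fail to reject H₀.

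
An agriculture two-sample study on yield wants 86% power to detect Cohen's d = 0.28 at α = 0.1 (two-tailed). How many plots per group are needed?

z_{α/2} = 1.645, z_β = Φ⁻¹(0.86) = 1.08. For small effect (d = 0.28): n per group = 2(z_{α/2} + z_β)²/d² = 2(1.645 + 1.08)²/0.28² = 189.4 → 190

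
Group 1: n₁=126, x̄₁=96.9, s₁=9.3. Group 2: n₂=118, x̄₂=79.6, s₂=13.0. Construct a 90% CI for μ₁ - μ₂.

Difference = 17.3. SE = √(9.3²/126 + 13.0²/118) = 1.456. CI = (14.91, 19.69)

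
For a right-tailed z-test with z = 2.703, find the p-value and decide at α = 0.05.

p = P(Z > 2.703) = 1 - Φ(2.703) ≈ 0.0034. Since p < 0.05, reject H₀ (significant) at α = 0.05.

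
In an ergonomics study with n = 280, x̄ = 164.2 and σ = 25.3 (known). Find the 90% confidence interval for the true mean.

CI = x̄ ± z*(σ/√n) = 164.2 ± 1.645(25.3/√280) = 164.2 ± 2.49 = (161.71, 166.69)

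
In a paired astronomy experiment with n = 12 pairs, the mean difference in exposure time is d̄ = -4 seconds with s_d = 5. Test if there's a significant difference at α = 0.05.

t = d̄/(s_d/√n) = -4/(5/√12) = -2.771. df = 11, critical t = ±2.201. Reject H₀.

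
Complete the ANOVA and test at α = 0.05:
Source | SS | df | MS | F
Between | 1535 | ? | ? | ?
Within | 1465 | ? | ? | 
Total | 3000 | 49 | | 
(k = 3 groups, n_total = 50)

df_between = 2, df_within = 47. MS_between = 767.5, MS_within = 31.17. F = 24.623, F_crit ≈ 3.195. Reject H₀.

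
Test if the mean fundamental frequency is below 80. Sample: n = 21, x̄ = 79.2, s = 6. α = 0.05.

t = (79.2 - 80)/(6/√21) = -0.611, df = 20. Critical t = -1.725. Fail to reject H₀.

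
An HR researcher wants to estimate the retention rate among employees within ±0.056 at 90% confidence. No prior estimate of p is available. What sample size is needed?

Conservative approach: use p = 0.5 (maximizes p(1-p) = 0.25). n = z²(0.25)/E² = 1.645²×0.25/0.056² = 215.7 → n = 216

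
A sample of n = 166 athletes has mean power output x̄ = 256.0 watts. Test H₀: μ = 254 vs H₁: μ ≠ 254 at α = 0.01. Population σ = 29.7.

z = (x̄ - μ₀)/(σ/√n) = (256.0 - 254)/(29.7/√166) = 0.868. Critical value: ±2.576. Since |0.868| ≤ 2.576, Fail to reject H₀.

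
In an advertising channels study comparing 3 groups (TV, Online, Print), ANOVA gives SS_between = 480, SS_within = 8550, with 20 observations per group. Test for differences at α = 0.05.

df_between = 2, df_within = 57. F = MS_between/MS_within = 240.0/150.0 = 1.6. F_crit ≈ 3.159. Fail to reject H₀.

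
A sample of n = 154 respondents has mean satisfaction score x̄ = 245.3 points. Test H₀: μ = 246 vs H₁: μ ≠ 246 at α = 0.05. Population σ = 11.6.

z = (x̄ - μ₀)/(σ/√n) = (245.3 - 246)/(11.6/√154) = -0.749. Critical value: ±1.96. Since |-0.749| ≤ 1.96, Fail to reject H₀.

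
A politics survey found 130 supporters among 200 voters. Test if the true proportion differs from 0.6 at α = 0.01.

p̂ = 0.65, p₀ = 0.6. z = (p̂ - p₀)/√(p₀(1-p₀)/n) = 1.443. Critical: ±2.576. Fail to reject H₀.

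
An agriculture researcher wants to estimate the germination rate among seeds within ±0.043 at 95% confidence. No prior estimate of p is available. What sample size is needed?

Conservative approach: use p = 0.5 (maximizes p(1-p) = 0.25). n = z²(0.25)/E² = 1.96²×0.25/0.043² = 519.4 → n = 520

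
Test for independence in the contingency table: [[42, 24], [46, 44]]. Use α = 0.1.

χ² = 2.429. df = 1, critical = 2.706. Fail to reject H₀. No evidence of dependence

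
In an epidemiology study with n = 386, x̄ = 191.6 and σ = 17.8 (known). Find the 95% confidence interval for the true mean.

CI = x̄ ± z*(σ/√n) = 191.6 ± 1.96(17.8/√386) = 191.6 ± 1.78 = (189.82, 193.38)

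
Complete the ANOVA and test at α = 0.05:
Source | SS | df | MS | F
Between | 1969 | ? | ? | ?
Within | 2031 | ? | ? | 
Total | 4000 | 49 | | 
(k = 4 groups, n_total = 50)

df_between = 3, df_within = 46. MS_between = 656.33, MS_within = 44.15. F = 14.865, F_crit ≈ 2.807. Reject H₀.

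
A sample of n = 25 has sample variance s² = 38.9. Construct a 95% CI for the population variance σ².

df = 24. χ²_{0.025} = 39.364, χ²_{0.975} = 12.401. CI for σ² = ((n-1)s²/χ²_{α/2}, (n-1)s²/χ²_{1-α/2}) = (24·38.9/39.364, 24·38.9/12.401) = (23.72, 75.28)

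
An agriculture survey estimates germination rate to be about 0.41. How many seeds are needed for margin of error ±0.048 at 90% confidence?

n = z²p(1-p)/E² = 1.645²×0.41×0.59/0.048² = 284.1 → n = 285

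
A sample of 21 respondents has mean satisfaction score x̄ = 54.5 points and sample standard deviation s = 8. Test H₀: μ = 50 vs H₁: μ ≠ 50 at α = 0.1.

t = (x̄ - μ₀)/(s/√n) = (54.5 - 50)/(8/√21) = 2.578. df = 20, critical t = ±1.725. Reject H₀.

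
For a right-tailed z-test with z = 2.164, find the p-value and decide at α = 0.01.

p = P(Z > 2.164) = 1 - Φ(2.164) ≈ 0.0152. Since p ≥ 0.01, fail to reject H₀ (not significant) at α = 0.01.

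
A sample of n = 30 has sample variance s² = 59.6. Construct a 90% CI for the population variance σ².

df = 29. χ²_{0.05} = 42.557, χ²_{0.95} = 17.708. CI for σ² = ((n-1)s²/χ²_{α/2}, (n-1)s²/χ²_{1-α/2}) = (29·59.6/42.557, 29·59.6/17.708) = (40.61, 97.61)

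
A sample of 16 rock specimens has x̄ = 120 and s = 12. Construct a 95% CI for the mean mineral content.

CI = x̄ ± t*(s/√n) = 120 ± 2.131(12/√16) = (113.61, 126.39)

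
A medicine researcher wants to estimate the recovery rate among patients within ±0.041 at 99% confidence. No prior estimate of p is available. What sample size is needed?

Conservative approach: use p = 0.5 (maximizes p(1-p) = 0.25). n = z²(0.25)/E² = 2.576²×0.25/0.041² = 986.9 → n = 987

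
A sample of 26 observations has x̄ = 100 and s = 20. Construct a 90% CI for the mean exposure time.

CI = x̄ ± t*(s/√n) = 100 ± 1.708(20/√26) = (93.3, 106.7)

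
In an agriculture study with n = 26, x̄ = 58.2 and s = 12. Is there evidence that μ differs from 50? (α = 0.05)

t = (x̄ - μ₀)/(s/√n) = (58.2 - 50)/(12/√26) = 3.484. df = 25, critical t = ±2.06. Reject H₀.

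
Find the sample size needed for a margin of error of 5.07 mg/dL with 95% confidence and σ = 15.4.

n = (z*σ/E)² = (1.96×15.4/5.07)² = 35.4 → n = 36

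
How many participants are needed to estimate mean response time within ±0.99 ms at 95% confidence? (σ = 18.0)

n = (z*σ/E)² = (1.96×18.0/0.99)² = 1270.0 → n = 1270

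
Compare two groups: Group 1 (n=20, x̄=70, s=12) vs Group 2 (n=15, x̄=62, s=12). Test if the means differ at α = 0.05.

Pooled sp = 12.0. t = 1.952, df = 33. Critical t = ±2.035. Fail to reject H₀.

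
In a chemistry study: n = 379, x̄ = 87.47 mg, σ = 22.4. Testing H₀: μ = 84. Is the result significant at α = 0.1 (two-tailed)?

z = (87.47 - 84)/(22.4/√379) = 3.016. Since |z| > 1.645, significant at α = 0.1.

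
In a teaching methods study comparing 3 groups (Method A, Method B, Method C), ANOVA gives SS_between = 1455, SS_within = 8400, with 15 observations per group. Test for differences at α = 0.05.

df_between = 2, df_within = 42. F = MS_between/MS_within = 727.5/200.0 = 3.638. F_crit ≈ 3.22. Reject H₀. At least one mean differs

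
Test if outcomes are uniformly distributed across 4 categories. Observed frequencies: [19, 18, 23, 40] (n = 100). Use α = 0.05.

Expected = 25 each. χ² = Σ(O-E)²/E = 12.56. df = 3, critical value = 7.815. Reject H₀.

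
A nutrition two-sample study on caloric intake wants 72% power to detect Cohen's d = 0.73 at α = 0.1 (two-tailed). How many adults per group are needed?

z_{α/2} = 1.645, z_β = Φ⁻¹(0.72) = 0.583. For medium effect (d = 0.73): n per group = 2(z_{α/2} + z_β)²/d² = 2(1.645 + 0.583)²/0.73² = 18.6 → 19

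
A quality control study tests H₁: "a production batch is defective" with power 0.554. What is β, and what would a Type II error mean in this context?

β = 1 - power = 1 - 0.554 = 0.446. A Type II error is failing to reject H₀ when H₀ is false (false negative) — here, failing to conclude that a production batch is defective when in fact it is true. Consequence: shipping a defective batch — faulty products reach customers.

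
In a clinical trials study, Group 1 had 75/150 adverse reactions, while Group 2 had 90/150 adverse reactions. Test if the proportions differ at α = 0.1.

p̂₁ = 0.5, p̂₂ = 0.6, pooled p̂ = 0.55. z = -1.741. Critical: ±1.645. Reject H₀.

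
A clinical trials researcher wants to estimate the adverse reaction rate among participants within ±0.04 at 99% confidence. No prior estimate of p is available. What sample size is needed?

Conservative approach: use p = 0.5 (maximizes p(1-p) = 0.25). n = z²(0.25)/E² = 2.576²×0.25/0.04² = 1036.8 → n = 1037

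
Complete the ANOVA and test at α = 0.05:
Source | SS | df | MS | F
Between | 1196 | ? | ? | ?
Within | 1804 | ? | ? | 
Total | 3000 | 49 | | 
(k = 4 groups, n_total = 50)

df_between = 3, df_within = 46. MS_between = 398.67, MS_within = 39.22. F = 10.166, F_crit ≈ 2.807. Reject H₀.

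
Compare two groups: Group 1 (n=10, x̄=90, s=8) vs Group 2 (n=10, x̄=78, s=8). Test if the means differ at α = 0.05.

Pooled sp = 8.0. t = 3.354, df = 18. Critical t = ±2.101. Reject H₀.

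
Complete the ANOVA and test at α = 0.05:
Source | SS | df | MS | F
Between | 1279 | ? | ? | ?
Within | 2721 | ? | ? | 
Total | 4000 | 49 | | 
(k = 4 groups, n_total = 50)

df_between = 3, df_within = 46. MS_between = 426.33, MS_within = 59.15. F = 7.207, F_crit ≈ 2.807. Reject H₀.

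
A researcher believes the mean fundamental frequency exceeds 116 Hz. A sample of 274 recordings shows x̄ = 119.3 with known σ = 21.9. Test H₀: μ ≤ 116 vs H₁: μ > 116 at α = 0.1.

z = 2.494. Critical value: 1.28. Reject H₀.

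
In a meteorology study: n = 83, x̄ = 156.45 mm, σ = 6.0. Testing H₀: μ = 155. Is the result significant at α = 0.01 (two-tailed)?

z = (156.45 - 155)/(6.0/√83) = 2.202. Since |z| ≤ 2.576, not significant at α = 0.01.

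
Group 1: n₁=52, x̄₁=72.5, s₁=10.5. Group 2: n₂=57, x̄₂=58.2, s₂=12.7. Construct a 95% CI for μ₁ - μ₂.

Difference = 14.3. SE = √(10.5²/52 + 12.7²/57) = 2.225. CI = (9.94, 18.66)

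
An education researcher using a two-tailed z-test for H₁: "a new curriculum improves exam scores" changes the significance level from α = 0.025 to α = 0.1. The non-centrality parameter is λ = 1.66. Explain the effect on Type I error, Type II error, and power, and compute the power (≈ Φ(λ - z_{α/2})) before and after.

Increasing α from 0.025 to 0.1:
• Type I error rate increases (α is the Type I rate by definition).
• Critical value moves from z_{α/2} = 2.241 to 1.645, so power = Φ(λ - z_{α/2}) goes from Φ(1.66 - 2.241) = 0.281 to Φ(1.66 - 1.645) = 0.506.
• Type II error rate β = 1 - power therefore decreases (0.719 → 0.494).
Appropriate when false negatives are costly — here, keeping the old curriculum when the new one would have helped students.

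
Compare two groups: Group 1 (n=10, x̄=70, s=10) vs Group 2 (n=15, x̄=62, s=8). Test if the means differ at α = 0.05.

Pooled sp = 8.84. t = 2.218, df = 23. Critical t = ±2.069. Reject H₀.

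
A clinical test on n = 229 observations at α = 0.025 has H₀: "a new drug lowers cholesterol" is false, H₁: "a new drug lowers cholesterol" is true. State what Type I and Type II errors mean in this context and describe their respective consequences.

Type I (false positive): concluding that a new drug lowers cholesterol when it is not — approving an ineffective drug — patients take a useless medication and may skip effective alternatives. Type II (false negative): failing to conclude that a new drug lowers cholesterol when it is — shelving an effective drug — patients miss out on a treatment that would have helped. Which is costlier depends on domain priorities and is a judgement call rather than a statistical fact.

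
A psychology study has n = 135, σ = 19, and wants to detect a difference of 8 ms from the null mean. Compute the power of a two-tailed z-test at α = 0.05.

SE = σ/√n = 19/√135 = 1.635. Non-centrality λ = d/SE = 8/1.635 = 4.892. Power ≈ Φ(λ - z_{α/2}) = Φ(4.892 - 1.96) = Φ(2.932) = 0.998.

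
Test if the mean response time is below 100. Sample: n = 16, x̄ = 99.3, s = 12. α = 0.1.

t = (99.3 - 100)/(12/√16) = -0.233, df = 15. Critical t = -1.341. Fail to reject H₀.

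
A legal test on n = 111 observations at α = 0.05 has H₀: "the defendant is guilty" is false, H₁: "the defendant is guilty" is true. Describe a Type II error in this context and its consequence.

Type II error: failing to reject H₀ when it is false — concluding that the defendant is guilty is not supported when in fact it is. Consequence: acquitting a guilty person.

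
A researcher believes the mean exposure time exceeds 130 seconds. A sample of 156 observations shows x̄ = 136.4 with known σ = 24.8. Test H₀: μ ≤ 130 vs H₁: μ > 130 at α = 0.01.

z = 3.223. Critical value: 2.33. Reject H₀.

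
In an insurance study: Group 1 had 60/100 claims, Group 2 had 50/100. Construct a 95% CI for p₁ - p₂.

p̂₁ = 0.6, p̂₂ = 0.5. Difference = 0.1. CI = (-0.037, 0.237)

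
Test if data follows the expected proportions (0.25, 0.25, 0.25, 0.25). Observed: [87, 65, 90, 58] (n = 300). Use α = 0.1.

Expected: [75.0, 75.0, 75.0, 75.0]. χ² = 10.107. df = 3, critical = 6.251. Reject H₀.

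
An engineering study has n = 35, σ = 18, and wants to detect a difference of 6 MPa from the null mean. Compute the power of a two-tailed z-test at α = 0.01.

SE = σ/√n = 18/√35 = 3.043. Non-centrality λ = d/SE = 6/3.043 = 1.972. Power ≈ Φ(λ - z_{α/2}) = Φ(1.972 - 2.576) = Φ(-0.604) = 0.273.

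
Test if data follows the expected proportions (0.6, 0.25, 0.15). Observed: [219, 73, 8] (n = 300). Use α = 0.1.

Expected: [180.0, 75.0, 45.0]. χ² = 38.926. df = 2, critical = 4.605. Reject H₀.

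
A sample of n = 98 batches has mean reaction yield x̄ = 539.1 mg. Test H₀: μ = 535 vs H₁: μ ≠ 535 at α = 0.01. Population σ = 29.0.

z = (x̄ - μ₀)/(σ/√n) = (539.1 - 535)/(29.0/√98) = 1.4. Critical value: ±2.576. Since |1.4| ≤ 2.576, Fail to reject H₀.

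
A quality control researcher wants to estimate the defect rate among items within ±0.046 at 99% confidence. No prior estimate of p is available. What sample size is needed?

Conservative approach: use p = 0.5 (maximizes p(1-p) = 0.25). n = z²(0.25)/E² = 2.576²×0.25/0.046² = 784.0 → n = 784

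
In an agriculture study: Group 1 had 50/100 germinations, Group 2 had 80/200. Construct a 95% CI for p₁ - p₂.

p̂₁ = 0.5, p̂₂ = 0.4. Difference = 0.1. CI = (-0.019, 0.219)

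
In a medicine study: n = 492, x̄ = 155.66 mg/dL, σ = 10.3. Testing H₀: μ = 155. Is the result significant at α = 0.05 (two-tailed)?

z = (155.66 - 155)/(10.3/√492) = 1.421. Since |z| ≤ 1.96, not significant at α = 0.05.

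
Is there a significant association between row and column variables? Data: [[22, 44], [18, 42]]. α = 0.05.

χ² = 0.161. df = 1, critical = 3.841. Fail to reject H₀. No evidence of dependence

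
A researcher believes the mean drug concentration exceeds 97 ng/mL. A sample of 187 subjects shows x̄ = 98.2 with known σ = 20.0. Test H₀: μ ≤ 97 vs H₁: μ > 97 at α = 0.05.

z = 0.82. Critical value: 1.645. Fail to reject H₀.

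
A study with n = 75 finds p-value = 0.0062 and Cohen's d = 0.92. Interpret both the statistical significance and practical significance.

Statistically significant (p = 0.0062 < 0.05). Cohen's d = 0.92 indicates a large effect size. Both statistical and practical significance should be considered.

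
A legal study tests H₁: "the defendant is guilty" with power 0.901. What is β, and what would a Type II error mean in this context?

β = 1 - power = 1 - 0.901 = 0.099. A Type II error is failing to reject H₀ when H₀ is false (false negative) — here, failing to conclude that the defendant is guilty when in fact it is true. Consequence: acquitting a guilty person.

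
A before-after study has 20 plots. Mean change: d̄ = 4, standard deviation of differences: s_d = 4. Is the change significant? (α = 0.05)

t = d̄/(s_d/√n) = 4/(4/√20) = 4.472. df = 19, critical t = ±2.093. Reject H₀.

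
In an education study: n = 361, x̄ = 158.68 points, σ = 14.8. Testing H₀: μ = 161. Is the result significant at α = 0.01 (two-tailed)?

z = (158.68 - 161)/(14.8/√361) = -2.978. Since |z| > 2.576, significant at α = 0.01.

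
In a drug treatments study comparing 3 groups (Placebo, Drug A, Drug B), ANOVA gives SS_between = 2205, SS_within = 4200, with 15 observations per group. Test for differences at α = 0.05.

df_between = 2, df_within = 42. F = MS_between/MS_within = 1102.5/100.0 = 11.025. F_crit ≈ 3.22. Reject H₀. At least one mean differs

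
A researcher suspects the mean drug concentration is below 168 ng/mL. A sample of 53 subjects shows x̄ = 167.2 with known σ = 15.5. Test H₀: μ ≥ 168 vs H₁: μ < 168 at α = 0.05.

z = -0.376. Critical value: -1.645. Fail to reject H₀.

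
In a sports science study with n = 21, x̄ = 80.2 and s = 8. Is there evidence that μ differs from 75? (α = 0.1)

t = (x̄ - μ₀)/(s/√n) = (80.2 - 75)/(8/√21) = 2.979. df = 20, critical t = ±1.725. Reject H₀.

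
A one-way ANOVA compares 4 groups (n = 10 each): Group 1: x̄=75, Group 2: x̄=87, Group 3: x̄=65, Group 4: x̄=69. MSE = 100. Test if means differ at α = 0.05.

Grand mean = 74.0. SS_between = 2760.0, MS_between = 920.0. F = 9.2, F_crit ≈ 2.866. Reject H₀.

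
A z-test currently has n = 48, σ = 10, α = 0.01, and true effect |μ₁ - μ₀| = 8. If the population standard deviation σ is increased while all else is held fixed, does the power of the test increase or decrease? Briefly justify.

Power decreases: a larger σ inflates the standard error σ/√n, pulling the sampling distribution under H₁ back toward the critical value.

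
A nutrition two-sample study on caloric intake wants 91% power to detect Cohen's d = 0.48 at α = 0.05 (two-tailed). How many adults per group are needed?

z_{α/2} = 1.96, z_β = Φ⁻¹(0.91) = 1.341. For small effect (d = 0.48): n per group = 2(z_{α/2} + z_β)²/d² = 2(1.96 + 1.341)²/0.48² = 94.6 → 95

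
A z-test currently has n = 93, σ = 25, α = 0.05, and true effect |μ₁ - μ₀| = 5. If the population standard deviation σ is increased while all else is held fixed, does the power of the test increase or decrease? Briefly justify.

Power decreases: a larger σ inflates the standard error σ/√n, pulling the sampling distribution under H₁ back toward the critical value.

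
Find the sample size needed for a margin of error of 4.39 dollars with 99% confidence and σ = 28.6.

n = (z*σ/E)² = (2.576×28.6/4.39)² = 281.6 → n = 282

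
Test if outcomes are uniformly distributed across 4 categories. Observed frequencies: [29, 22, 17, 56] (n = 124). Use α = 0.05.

Expected = 31 each. χ² = Σ(O-E)²/E = 29.226. df = 3, critical value = 7.815. Reject H₀.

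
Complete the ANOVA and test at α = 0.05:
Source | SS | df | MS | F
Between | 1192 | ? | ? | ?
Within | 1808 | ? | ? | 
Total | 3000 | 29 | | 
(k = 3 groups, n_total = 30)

df_between = 2, df_within = 27. MS_between = 596.0, MS_within = 66.96. F = 8.9, F_crit ≈ 3.354. Reject H₀.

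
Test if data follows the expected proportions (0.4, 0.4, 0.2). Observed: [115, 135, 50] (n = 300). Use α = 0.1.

Expected: [120.0, 120.0, 60.0]. χ² = 3.75. df = 2, critical = 4.605. Fail to reject H₀.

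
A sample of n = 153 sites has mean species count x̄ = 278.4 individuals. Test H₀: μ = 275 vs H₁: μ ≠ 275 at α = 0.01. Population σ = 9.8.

z = (x̄ - μ₀)/(σ/√n) = (278.4 - 275)/(9.8/√153) = 4.291. Critical value: ±2.576. Since |4.291| > 2.576, Reject H₀.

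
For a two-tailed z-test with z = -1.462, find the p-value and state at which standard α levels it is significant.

p = 2·P(Z > |-1.462|) = 2·(1 - Φ(1.462)) ≈ 0.1437. Not significant at any standard level.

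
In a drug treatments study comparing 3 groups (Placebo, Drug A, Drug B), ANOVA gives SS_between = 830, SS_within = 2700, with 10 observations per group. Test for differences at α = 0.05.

df_between = 2, df_within = 27. F = MS_between/MS_within = 415.0/100.0 = 4.15. F_crit ≈ 3.354. Reject H₀. At least one mean differs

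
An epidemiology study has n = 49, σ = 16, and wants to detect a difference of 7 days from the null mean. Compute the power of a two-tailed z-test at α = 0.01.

SE = σ/√n = 16/√49 = 2.286. Non-centrality λ = d/SE = 7/2.286 = 3.062. Power ≈ Φ(λ - z_{α/2}) = Φ(3.062 - 2.576) = Φ(0.486) = 0.687.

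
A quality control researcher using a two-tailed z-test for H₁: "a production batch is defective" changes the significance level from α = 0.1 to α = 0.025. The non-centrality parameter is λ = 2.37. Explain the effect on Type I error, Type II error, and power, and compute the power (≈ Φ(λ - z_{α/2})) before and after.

Decreasing α from 0.1 to 0.025:
• Type I error rate decreases (α is the Type I rate by definition).
• Critical value moves from z_{α/2} = 1.645 to 2.241, so power = Φ(λ - z_{α/2}) goes from Φ(2.37 - 1.645) = 0.766 to Φ(2.37 - 2.241) = 0.551.
• Type II error rate β = 1 - power therefore increases (0.234 → 0.449).
Appropriate when false positives are costly — here, scrapping a good batch — wasted material and cost for no reason.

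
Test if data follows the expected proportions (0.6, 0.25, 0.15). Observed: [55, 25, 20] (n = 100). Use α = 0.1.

Expected: [60.0, 25.0, 15.0]. χ² = 2.083. df = 2, critical = 4.605. Fail to reject H₀.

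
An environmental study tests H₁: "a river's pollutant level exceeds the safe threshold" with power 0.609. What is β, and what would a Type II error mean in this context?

β = 1 - power = 1 - 0.609 = 0.391. A Type II error is failing to reject H₀ when H₀ is false (false negative) — here, failing to conclude that a river's pollutant level exceeds the safe threshold when in fact it is true. Consequence: allowing unsafe pollution to continue.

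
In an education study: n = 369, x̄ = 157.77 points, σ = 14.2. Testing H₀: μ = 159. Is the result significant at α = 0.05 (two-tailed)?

z = (157.77 - 159)/(14.2/√369) = -1.664. Since |z| ≤ 1.96, not significant at α = 0.05.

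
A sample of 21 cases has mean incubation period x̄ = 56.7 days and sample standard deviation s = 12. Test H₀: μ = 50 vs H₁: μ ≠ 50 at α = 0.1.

t = (x̄ - μ₀)/(s/√n) = (56.7 - 50)/(12/√21) = 2.559. df = 20, critical t = ±1.725. Reject H₀.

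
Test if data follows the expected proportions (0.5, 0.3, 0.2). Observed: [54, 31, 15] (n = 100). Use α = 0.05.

Expected: [50.0, 30.0, 20.0]. χ² = 1.603. df = 2, critical = 5.991. Fail to reject H₀.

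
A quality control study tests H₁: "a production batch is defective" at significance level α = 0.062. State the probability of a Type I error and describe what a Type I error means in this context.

P(Type I error) = α = 0.062. A Type I error is rejecting H₀ when H₀ is actually true (false positive) — here, concluding that a production batch is defective when in fact this is not the case. Consequence: scrapping a good batch — wasted material and cost for no reason.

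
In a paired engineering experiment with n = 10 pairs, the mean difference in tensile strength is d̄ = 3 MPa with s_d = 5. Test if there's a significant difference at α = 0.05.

t = d̄/(s_d/√n) = 3/(5/√10) = 1.897. df = 9, critical t = ±2.262. Fail to reject H₀.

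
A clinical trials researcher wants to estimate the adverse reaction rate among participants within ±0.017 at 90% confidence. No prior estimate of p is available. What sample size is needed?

Conservative approach: use p = 0.5 (maximizes p(1-p) = 0.25). n = z²(0.25)/E² = 1.645²×0.25/0.017² = 2340.9 → n = 2341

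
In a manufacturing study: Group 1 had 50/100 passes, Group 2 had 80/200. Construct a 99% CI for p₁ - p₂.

p̂₁ = 0.5, p̂₂ = 0.4. Difference = 0.1. CI = (-0.057, 0.257)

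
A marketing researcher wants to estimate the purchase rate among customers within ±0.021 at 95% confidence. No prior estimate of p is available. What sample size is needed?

Conservative approach: use p = 0.5 (maximizes p(1-p) = 0.25). n = z²(0.25)/E² = 1.96²×0.25/0.021² = 2177.8 → n = 2178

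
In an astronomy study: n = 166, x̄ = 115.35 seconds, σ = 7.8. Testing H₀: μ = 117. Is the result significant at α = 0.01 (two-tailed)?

z = (115.35 - 117)/(7.8/√166) = -2.725. Since |z| > 2.576, significant at α = 0.01.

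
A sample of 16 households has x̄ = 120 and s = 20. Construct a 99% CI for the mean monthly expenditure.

CI = x̄ ± t*(s/√n) = 120 ± 2.947(20/√16) = (105.27, 134.74)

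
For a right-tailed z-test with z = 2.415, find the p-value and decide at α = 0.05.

p = P(Z > 2.415) = 1 - Φ(2.415) ≈ 0.0079. Since p < 0.05, reject H₀ (significant) at α = 0.05.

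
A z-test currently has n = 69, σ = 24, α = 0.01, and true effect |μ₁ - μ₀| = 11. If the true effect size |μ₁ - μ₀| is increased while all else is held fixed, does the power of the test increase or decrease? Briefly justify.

Power increases: a larger true effect increases the non-centrality λ = |μ₁ - μ₀|/(σ/√n).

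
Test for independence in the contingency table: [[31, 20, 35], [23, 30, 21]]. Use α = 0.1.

χ² = 5.818. df = 2, critical = 4.605. Reject H₀. Variables are dependent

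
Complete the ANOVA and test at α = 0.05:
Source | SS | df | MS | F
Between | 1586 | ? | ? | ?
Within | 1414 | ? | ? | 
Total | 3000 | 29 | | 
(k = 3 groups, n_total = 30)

df_between = 2, df_within = 27. MS_between = 793.0, MS_within = 52.37. F = 15.142, F_crit ≈ 3.354. Reject H₀.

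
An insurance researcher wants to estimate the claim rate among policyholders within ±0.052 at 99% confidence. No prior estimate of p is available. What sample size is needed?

Conservative approach: use p = 0.5 (maximizes p(1-p) = 0.25). n = z²(0.25)/E² = 2.576²×0.25/0.052² = 613.5 → n = 614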